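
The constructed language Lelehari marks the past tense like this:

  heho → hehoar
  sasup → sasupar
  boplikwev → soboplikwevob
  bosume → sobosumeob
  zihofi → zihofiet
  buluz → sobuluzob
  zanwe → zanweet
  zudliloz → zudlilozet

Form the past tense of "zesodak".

bosume and zanwe both end in -e yet inflect differently (sobosumeob, zanweet), so the final letter is not what conditions the rule; the first letter is.
"zesodak" begins with z-. The stems beginning with z- (zanwe → zanweet, zihofi → zihofiet, zudliloz → zudlilozet) add -et.
The other patterns: stems beginning with b- add so- … -ob around the stem; stems beginning with h- or s- add -ar.
So zesodak → zesodaket.

zesodaket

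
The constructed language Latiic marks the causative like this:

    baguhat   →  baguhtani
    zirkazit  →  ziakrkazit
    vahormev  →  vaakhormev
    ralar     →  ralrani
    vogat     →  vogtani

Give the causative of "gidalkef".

baguhat and zirkazit both end in -t yet inflect differently (baguhtani, ziakrkazit), so the final letter is not what conditions the rule; the last vowel is.
"gidalkef" has last vowel 'e'. The one such stem in the data (vahormev → vaakhormev) inserts -ak- after the first vowel (as does zirkazit), so the same rule applies.
So gidalkef → giakdalkef.

giakdalkef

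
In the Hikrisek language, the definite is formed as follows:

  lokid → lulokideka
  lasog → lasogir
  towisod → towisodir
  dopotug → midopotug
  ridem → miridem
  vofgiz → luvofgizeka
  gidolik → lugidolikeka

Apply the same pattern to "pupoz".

towisod and lokid both end in -d yet inflect differently (towisodir, lulokideka), so the final letter is not what conditions the rule; the last vowel is.
"pupoz" has last vowel 'o'. The stems whose last vowel is 'o' (towisod → towisodir, lasog → lasogir) add -ir.
So pupoz → pupozir.

pupozir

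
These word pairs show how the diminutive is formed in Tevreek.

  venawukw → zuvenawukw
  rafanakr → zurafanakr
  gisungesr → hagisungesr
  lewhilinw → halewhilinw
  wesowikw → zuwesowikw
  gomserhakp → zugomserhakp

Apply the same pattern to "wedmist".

venawukw and lewhilinw both end in -w yet inflect differently (zuvenawukw, halewhilinw), so the final letter is not what conditions the rule; the second-to-last letter is.
"wedmist" has second-to-last letter 's'. The one such stem in the data (gisungesr → hagisungesr) adds the prefix ha-, so the same rule applies.
So wedmist → hawedmist.

hawedmist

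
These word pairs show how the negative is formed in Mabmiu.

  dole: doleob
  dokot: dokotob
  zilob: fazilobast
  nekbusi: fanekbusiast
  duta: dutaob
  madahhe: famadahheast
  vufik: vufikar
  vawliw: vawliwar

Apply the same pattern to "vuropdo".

vuropdoar

dole and madahhe both end in -e yet inflect differently (doleob, famadahheast), so the final letter is not what conditions the rule; the first letter is.
"vuropdo" begins with v-. The stems beginning with v- (vawliw → vawliwar, vufik → vufikar) add -ar.
The other patterns: stems beginning with d- add -ob; stems beginning with m-, n- or z- add fa- … -ast around the stem.
So vuropdo → vuropdoar.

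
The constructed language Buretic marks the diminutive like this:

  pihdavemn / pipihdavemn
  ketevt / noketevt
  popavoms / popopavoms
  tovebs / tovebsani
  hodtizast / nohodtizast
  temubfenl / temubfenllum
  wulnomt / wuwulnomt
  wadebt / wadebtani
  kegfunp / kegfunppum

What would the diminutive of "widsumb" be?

wiwidsumb

wulnomt and wadebt both end in -t yet inflect differently (wuwulnomt, wadebtani), so the final letter is not what conditions the rule; the second-to-last letter is.
"widsumb" has second-to-last letter 'm'. The stems whose second-to-last letter is 'm' (popavoms → popopavoms, wulnomt → wuwulnomt, pihdavemn → pipihdavemn) repeat the first consonant+vowel as a prefix.
So widsumb → wiwidsumb.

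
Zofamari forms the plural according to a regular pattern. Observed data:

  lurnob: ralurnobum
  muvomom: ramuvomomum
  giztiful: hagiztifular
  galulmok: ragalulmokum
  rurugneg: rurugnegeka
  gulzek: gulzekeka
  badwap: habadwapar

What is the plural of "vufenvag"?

"vufenvag" has last vowel 'a'. The one such stem in the data (badwap → habadwapar) adds ha- … -ar around the stem, so the same rule applies.
The other patterns: stems whose last vowel is 'e' add -eka; stems whose last vowel is 'o' add ra- … -um around the stem.
So vufenvag → havufenvagar.

havufenvagar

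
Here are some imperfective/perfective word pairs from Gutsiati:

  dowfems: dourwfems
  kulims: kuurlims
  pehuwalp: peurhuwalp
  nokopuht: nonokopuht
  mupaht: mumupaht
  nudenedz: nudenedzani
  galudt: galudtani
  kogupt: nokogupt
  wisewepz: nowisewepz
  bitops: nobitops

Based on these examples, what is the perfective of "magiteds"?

magitedsani

"magiteds" has second-to-last letter 'd'. The stems whose second-to-last letter is 'd' (nudenedz → nudenedzani, galudt → galudtani) add -ani.
So magiteds → magitedsani.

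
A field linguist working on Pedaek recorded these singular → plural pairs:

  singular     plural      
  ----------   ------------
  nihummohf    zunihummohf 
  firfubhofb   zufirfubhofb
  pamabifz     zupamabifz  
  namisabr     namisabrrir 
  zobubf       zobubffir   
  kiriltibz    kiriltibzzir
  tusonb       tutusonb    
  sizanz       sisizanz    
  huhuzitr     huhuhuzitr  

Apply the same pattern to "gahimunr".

gagahimunr

nihummohf and zobubf both end in -f yet inflect differently (zunihummohf, zobubffir), so the final letter is not what conditions the rule; the second-to-last letter is.
"gahimunr" has second-to-last letter 'n'. The stems whose second-to-last letter is 'n' (tusonb → tutusonb, sizanz → sisizanz) repeat the first consonant+vowel as a prefix.
So gahimunr → gagahimunr.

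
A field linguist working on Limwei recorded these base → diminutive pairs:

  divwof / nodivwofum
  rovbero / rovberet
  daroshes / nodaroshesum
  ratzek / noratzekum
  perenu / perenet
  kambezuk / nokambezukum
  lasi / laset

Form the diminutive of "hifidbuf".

nohifidbufum

perenu and kambezuk both have last vowel 'u' yet inflect differently (perenet, nokambezukum), so the last vowel is not what conditions the rule; whether the stem ends in a vowel or a consonant is.
"hifidbuf" ends in a consonant. The stems ending in a consonant (ratzek → noratzekum, kambezuk → nokambezukum, daroshes → nodaroshesum) add no- … -um around the stem.
The other pattern: stems ending in a vowel drop the final letter and add -et.
So hifidbuf → nohifidbufum.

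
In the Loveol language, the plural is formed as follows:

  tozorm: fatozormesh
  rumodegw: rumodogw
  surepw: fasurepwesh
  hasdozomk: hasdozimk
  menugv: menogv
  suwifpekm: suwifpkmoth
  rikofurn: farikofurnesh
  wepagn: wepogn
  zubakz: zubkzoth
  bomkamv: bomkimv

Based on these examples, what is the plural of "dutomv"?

dutimv

menugv and bomkamv both end in -v yet inflect differently (menogv, bomkimv), so the final letter is not what conditions the rule; the second-to-last letter is.
"dutomv" has second-to-last letter 'm'. The stems whose second-to-last letter is 'm' (hasdozomk → hasdozimk, bomkamv → bomkimv) change the last vowel to 'i'.
So dutomv → dutimv.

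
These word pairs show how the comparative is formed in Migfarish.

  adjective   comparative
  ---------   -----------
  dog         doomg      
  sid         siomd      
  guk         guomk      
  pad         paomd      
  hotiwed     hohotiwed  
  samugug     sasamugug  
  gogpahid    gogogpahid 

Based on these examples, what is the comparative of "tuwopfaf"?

sid and hotiwed both end in -d yet inflect differently (siomd, hohotiwed), so the final letter is not what conditions the rule; the number of vowels is.
"tuwopfaf" has 3 vowels. The stems with 3 vowels (hotiwed → hohotiwed, samugug → sasamugug, gogpahid → gogogpahid) repeat the first consonant+vowel as a prefix.
So tuwopfaf → tutuwopfaf.

tutuwopfaf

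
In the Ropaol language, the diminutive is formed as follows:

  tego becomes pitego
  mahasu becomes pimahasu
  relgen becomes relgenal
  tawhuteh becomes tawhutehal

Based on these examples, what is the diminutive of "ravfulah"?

ravfulahal

tawhuteh and tego both begin with t- yet inflect differently (tawhutehal, pitego), so the first letter is not what conditions the rule; whether the stem ends in a vowel or a consonant is.
"ravfulah" ends in a consonant. The stems ending in a consonant (relgen → relgenal, tawhuteh → tawhutehal) add -al.
The other pattern: stems ending in a vowel add the prefix pi-.
So ravfulah → ravfulahal.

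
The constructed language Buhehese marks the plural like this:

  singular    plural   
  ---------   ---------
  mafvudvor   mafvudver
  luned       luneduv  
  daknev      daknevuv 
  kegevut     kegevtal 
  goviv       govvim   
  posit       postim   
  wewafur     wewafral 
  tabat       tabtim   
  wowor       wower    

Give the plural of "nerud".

nerdal

"nerud" has last vowel 'u'. The stems whose last vowel is 'u' (wewafur → wewafral, kegevut → kegevtal) delete the last vowel and add -al.
So nerud → nerdal.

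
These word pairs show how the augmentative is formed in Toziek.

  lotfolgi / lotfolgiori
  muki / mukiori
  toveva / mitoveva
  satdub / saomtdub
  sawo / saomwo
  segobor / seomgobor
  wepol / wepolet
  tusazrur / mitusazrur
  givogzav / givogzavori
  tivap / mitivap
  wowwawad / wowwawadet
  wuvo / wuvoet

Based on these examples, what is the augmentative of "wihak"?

wihaket

"wihak" begins with w-. The stems beginning with w- (wepol → wepolet, wuvo → wuvoet, wowwawad → wowwawadet) add -et.
The other patterns: stems beginning with s- insert -om- after the first vowel; stems beginning with t- add the prefix mi-; stems beginning with g-, l- or m- add -ori.
So wihak → wihaket.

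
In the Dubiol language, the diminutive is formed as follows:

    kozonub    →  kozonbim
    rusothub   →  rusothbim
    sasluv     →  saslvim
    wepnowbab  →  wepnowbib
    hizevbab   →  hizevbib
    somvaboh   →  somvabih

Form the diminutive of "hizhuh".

kozonub and wepnowbab both end in -b yet inflect differently (kozonbim, wepnowbib), so the final letter is not what conditions the rule; the last vowel is.
"hizhuh" has last vowel 'u'. The stems whose last vowel is 'u' (kozonub → kozonbim, rusothub → rusothbim, sasluv → saslvim) delete the last vowel and add -im.
So hizhuh → hizhhim.

hizhhim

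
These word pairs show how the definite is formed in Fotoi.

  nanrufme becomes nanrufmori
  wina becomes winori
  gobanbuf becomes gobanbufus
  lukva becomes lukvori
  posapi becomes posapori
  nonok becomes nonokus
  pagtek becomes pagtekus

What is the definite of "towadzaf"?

pagtek and nanrufme both have last vowel 'e' yet inflect differently (pagtekus, nanrufmori), so the last vowel is not what conditions the rule; whether the stem ends in a vowel or a consonant is.
"towadzaf" ends in a consonant. The stems ending in a consonant (nonok → nonokus, pagtek → pagtekus, gobanbuf → gobanbufus) add -us.
The other pattern: stems ending in a vowel drop the final letter and add -ori.
So towadzaf → towadzafus.

towadzafus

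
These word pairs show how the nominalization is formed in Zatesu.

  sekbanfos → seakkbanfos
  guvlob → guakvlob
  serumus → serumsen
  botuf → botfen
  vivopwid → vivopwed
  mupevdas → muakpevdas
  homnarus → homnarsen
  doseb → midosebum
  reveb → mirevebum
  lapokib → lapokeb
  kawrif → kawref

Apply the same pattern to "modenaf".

moakdenaf

lapokib and reveb both end in -b yet inflect differently (lapokeb, mirevebum), so the final letter is not what conditions the rule; the last vowel is.
"modenaf" has last vowel 'a'. The one such stem in the data (mupevdas → muakpevdas) inserts -ak- after the first vowel (as do sekbanfos, guvlob), so the same rule applies.
The other patterns: stems whose last vowel is 'i' change the last vowel to 'e'; stems whose last vowel is 'e' add mi- … -um around the stem; stems whose last vowel is 'u' delete the last vowel and add -en.
So modenaf → moakdenaf.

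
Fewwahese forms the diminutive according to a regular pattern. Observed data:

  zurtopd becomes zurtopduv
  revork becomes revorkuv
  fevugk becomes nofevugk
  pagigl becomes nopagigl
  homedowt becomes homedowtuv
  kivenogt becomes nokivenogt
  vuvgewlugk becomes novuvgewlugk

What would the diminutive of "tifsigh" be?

notifsigh

kivenogt and homedowt both end in -t yet inflect differently (nokivenogt, homedowtuv), so the final letter is not what conditions the rule; the second-to-last letter is.
"tifsigh" has second-to-last letter 'g'. The stems whose second-to-last letter is 'g' (pagigl → nopagigl, fevugk → nofevugk, vuvgewlugk → novuvgewlugk) add the prefix no-.
So tifsigh → notifsigh.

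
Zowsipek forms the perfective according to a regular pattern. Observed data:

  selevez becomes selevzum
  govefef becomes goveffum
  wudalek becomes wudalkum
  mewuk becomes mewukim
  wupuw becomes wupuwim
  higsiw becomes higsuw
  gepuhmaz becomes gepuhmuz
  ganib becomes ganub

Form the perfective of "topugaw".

topuguw

"topugaw" has last vowel 'a'. The one such stem in the data (gepuhmaz → gepuhmuz) changes the last vowel to 'u' (as do higsiw, ganib), so the same rule applies.
The other patterns: stems whose last vowel is 'e' delete the last vowel and add -um; stems whose last vowel is 'u' add -im.
So topugaw → topuguw.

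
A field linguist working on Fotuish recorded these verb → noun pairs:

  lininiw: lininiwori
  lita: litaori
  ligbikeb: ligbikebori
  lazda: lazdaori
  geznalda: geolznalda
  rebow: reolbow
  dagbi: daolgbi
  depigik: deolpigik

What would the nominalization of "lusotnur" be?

lita and geznalda both end in -a yet inflect differently (litaori, geolznalda), so the final letter is not what conditions the rule; the first letter is.
"lusotnur" begins with l-. The stems beginning with l- (lininiw → lininiwori, lita → litaori, ligbikeb → ligbikebori) add -ori.
So lusotnur → lusotnurori.

lusotnurori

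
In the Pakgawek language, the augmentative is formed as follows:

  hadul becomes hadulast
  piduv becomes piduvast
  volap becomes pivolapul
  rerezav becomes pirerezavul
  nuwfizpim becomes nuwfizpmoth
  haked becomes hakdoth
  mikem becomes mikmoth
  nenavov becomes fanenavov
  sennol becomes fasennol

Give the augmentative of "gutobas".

piduv and rerezav both end in -v yet inflect differently (piduvast, pirerezavul), so the final letter is not what conditions the rule; the last vowel is.
"gutobas" has last vowel 'a'. The stems whose last vowel is 'a' (volap → pivolapul, rerezav → pirerezavul) add pi- … -ul around the stem.
So gutobas → pigutobasul.

pigutobasul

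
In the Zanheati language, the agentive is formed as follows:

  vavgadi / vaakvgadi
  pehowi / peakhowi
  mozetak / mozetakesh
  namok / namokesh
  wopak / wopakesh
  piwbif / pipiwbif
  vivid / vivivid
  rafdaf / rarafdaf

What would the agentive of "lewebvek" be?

vavgadi and piwbif both have last vowel 'i' yet inflect differently (vaakvgadi, pipiwbif), so the last vowel is not what conditions the rule; the final letter is.
"lewebvek" ends in -k. The stems ending in -k (mozetak → mozetakesh, namok → namokesh, wopak → wopakesh) add -esh.
The other patterns: stems ending in -i insert -ak- after the first vowel; stems ending in -d or -f repeat the first consonant+vowel as a prefix.
So lewebvek → lewebvekesh.

lewebvekesh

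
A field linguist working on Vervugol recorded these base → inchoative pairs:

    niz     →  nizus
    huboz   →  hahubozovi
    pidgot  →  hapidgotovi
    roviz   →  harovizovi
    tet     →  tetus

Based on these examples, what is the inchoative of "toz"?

niz and roviz both end in -z yet inflect differently (nizus, harovizovi), so the final letter is not what conditions the rule; the number of vowels is.
"toz" has 1 vowel. The stems with 1 vowel (tet → tetus, niz → nizus) add -us.
So toz → tozus.

tozus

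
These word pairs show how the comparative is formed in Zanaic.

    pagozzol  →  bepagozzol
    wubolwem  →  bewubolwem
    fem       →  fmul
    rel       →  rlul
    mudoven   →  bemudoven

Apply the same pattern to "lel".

llul

"lel" has 1 vowel. The stems with 1 vowel (rel → rlul, fem → fmul) delete the last vowel and add -ul.
The other pattern: stems with 3 vowels add the prefix be-.
So lel → llul.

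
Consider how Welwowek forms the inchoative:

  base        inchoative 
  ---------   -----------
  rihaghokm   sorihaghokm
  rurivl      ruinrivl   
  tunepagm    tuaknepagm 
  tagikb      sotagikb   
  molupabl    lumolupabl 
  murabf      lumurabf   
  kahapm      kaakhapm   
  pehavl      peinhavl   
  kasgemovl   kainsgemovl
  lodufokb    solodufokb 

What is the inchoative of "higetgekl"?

sohigetgekl

molupabl and pehavl both end in -l yet inflect differently (lumolupabl, peinhavl), so the final letter is not what conditions the rule; the second-to-last letter is.
"higetgekl" has second-to-last letter 'k'. The stems whose second-to-last letter is 'k' (tagikb → sotagikb, lodufokb → solodufokb, rihaghokm → sorihaghokm) add the prefix so-.
The other patterns: stems whose second-to-last letter is 'b' add the prefix lu-; stems whose second-to-last letter is 'v' insert -in- after the first vowel; stems whose second-to-last letter is 'g' or 'p' insert -ak- after the first vowel.
So higetgekl → sohigetgekl.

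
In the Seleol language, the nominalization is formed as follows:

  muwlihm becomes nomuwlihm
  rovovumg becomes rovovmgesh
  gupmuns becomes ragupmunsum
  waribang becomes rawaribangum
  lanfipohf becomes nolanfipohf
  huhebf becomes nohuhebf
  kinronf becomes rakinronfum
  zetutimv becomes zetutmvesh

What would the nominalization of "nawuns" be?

rovovumg and waribang both end in -g yet inflect differently (rovovmgesh, rawaribangum), so the final letter is not what conditions the rule; the second-to-last letter is.
"nawuns" has second-to-last letter 'n'. The stems whose second-to-last letter is 'n' (waribang → rawaribangum, kinronf → rakinronfum, gupmuns → ragupmunsum) add ra- … -um around the stem.
So nawuns → ranawunsum.

ranawunsum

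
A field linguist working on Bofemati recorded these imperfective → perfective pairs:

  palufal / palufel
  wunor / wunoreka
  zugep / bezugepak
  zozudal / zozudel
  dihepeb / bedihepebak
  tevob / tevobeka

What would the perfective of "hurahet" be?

dihepeb and tevob both end in -b yet inflect differently (bedihepebak, tevobeka), so the final letter is not what conditions the rule; the last vowel is.
"hurahet" has last vowel 'e'. The stems whose last vowel is 'e' (dihepeb → bedihepebak, zugep → bezugepak) add be- … -ak around the stem.
The other patterns: stems whose last vowel is 'o' add -eka; stems whose last vowel is 'a' change the last vowel to 'e'.
So hurahet → behurahetak.

behurahetak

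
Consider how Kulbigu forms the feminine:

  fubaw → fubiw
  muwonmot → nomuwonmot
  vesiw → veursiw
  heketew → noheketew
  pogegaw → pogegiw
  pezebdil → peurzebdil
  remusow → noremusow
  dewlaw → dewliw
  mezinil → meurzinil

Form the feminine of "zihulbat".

zihulbit

"zihulbat" has last vowel 'a'. The stems whose last vowel is 'a' (dewlaw → dewliw, pogegaw → pogegiw, fubaw → fubiw) change the last vowel to 'i'.
The other patterns: stems whose last vowel is 'i' insert -ur- after the first vowel; stems whose last vowel is 'e' or 'o' add the prefix no-.
So zihulbat → zihulbit.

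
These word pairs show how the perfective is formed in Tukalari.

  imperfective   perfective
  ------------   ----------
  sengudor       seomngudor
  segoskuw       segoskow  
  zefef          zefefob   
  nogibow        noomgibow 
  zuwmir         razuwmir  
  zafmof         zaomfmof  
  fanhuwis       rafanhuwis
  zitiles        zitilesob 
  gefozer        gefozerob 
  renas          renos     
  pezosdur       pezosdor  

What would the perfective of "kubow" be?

kuombow

fanhuwis and zitiles both end in -s yet inflect differently (rafanhuwis, zitilesob), so the final letter is not what conditions the rule; the last vowel is.
"kubow" has last vowel 'o'. The stems whose last vowel is 'o' (nogibow → noomgibow, sengudor → seomngudor, zafmof → zaomfmof) insert -om- after the first vowel.
So kubow → kuombow.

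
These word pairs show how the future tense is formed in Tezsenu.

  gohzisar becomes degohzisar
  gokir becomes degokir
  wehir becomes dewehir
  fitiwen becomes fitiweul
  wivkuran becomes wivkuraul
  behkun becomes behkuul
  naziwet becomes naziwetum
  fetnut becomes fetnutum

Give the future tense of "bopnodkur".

"bopnodkur" ends in -r. The stems ending in -r (gohzisar → degohzisar, gokir → degokir, wehir → dewehir) add the prefix de-.
So bopnodkur → debopnodkur.

debopnodkur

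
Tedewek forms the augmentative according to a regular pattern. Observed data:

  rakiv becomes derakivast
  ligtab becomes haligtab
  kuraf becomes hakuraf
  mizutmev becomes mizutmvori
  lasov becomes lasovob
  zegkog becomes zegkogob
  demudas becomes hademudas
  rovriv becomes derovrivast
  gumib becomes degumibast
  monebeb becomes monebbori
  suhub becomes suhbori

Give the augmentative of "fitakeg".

fitakgori

gumib and ligtab both end in -b yet inflect differently (degumibast, haligtab), so the final letter is not what conditions the rule; the last vowel is.
"fitakeg" has last vowel 'e'. The stems whose last vowel is 'e' (mizutmev → mizutmvori, monebeb → monebbori) delete the last vowel and add -ori.
The other patterns: stems whose last vowel is 'i' add de- … -ast around the stem; stems whose last vowel is 'a' add the prefix ha-; stems whose last vowel is 'o' add -ob.
So fitakeg → fitakgori.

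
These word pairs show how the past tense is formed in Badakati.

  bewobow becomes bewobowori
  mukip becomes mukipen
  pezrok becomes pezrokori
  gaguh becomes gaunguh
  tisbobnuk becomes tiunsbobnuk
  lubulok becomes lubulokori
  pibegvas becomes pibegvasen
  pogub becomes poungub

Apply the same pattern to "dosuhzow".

"dosuhzow" has last vowel 'o'. The stems whose last vowel is 'o' (bewobow → bewobowori, pezrok → pezrokori, lubulok → lubulokori) add -ori.
So dosuhzow → dosuhzowori.

dosuhzowori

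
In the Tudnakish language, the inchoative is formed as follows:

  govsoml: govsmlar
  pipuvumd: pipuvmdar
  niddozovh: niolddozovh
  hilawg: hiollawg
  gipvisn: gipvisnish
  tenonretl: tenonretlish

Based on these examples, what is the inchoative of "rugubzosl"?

rugubzoslish

govsoml and tenonretl both end in -l yet inflect differently (govsmlar, tenonretlish), so the final letter is not what conditions the rule; the second-to-last letter is.
"rugubzosl" has second-to-last letter 's'. The one such stem in the data (gipvisn → gipvisnish) adds -ish, so the same rule applies.
So rugubzosl → rugubzoslish.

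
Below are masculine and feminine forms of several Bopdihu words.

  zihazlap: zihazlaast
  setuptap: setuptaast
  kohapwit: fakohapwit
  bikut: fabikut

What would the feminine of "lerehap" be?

zihazlap and kohapwit both have 3 vowels yet inflect differently (zihazlaast, fakohapwit), so the number of vowels is not what conditions the rule; the final letter is.
"lerehap" ends in -p. The stems ending in -p (zihazlap → zihazlaast, setuptap → setuptaast) drop the final letter and add -ast.
So lerehap → lerehaast.

lerehaast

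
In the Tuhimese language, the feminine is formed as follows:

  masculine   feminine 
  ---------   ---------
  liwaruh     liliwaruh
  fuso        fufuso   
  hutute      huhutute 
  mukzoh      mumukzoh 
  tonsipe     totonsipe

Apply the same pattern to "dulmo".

Every pair shown (liwaruh → liliwaruh, fuso → fufuso, hutute → huhutute, …) follows the same rule: repeat the first consonant+vowel as a prefix.
So dulmo → dudulmo.

dudulmo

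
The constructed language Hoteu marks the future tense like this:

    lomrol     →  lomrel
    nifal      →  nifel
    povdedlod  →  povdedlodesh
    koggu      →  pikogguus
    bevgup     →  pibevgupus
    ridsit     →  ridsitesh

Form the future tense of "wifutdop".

povdedlod and lomrol both have last vowel 'o' yet inflect differently (povdedlodesh, lomrel), so the last vowel is not what conditions the rule; the final letter is.
"wifutdop" ends in -p. The one such stem in the data (bevgup → pibevgupus) adds pi- … -us around the stem, so the same rule applies.
The other patterns: stems ending in -d or -t add -esh; stems ending in -l change the last vowel to 'e'.
So wifutdop → piwifutdopus.

piwifutdopus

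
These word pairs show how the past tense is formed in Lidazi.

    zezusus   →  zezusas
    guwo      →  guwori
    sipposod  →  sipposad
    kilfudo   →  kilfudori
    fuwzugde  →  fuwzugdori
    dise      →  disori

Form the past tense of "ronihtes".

ronihtas

guwo and sipposod both have last vowel 'o' yet inflect differently (guwori, sipposad), so the last vowel is not what conditions the rule; whether the stem ends in a vowel or a consonant is.
"ronihtes" ends in a consonant. The stems ending in a consonant (zezusus → zezusas, sipposod → sipposad) change the last vowel to 'a'.
The other pattern: stems ending in a vowel drop the final letter and add -ori.
So ronihtes → ronihtas.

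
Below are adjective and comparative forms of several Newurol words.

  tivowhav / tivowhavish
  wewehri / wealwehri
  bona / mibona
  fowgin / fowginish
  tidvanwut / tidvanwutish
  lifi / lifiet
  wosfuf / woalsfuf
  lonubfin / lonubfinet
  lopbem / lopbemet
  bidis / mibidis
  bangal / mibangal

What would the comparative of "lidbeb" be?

lidbebet

"lidbeb" begins with l-. The stems beginning with l- (lopbem → lopbemet, lonubfin → lonubfinet, lifi → lifiet) add -et.
The other patterns: stems beginning with b- add the prefix mi-; stems beginning with w- insert -al- after the first vowel; stems beginning with f- or t- add -ish.
So lidbeb → lidbebet.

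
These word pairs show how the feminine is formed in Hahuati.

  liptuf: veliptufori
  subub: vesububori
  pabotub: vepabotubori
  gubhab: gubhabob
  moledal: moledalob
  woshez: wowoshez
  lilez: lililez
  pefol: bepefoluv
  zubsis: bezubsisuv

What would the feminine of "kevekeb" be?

kekevekeb

subub and gubhab both end in -b yet inflect differently (vesububori, gubhabob), so the final letter is not what conditions the rule; the last vowel is.
"kevekeb" has last vowel 'e'. The stems whose last vowel is 'e' (woshez → wowoshez, lilez → lililez) repeat the first consonant+vowel as a prefix.
So kevekeb → kekevekeb.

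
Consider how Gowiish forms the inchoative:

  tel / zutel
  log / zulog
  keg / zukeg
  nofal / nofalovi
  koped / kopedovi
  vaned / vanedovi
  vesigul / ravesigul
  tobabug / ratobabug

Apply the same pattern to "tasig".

tasigovi

"tasig" has 2 vowels. The stems with 2 vowels (nofal → nofalovi, koped → kopedovi, vaned → vanedovi) add -ovi.
The other patterns: stems with 1 vowel add the prefix zu-; stems with 3 vowels add the prefix ra-.
So tasig → tasigovi.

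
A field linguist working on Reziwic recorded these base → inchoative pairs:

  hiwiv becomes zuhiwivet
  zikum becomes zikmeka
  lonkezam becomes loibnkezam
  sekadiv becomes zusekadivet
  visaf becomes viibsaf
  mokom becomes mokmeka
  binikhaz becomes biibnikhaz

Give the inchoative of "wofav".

woibfav

mokom and lonkezam both end in -m yet inflect differently (mokmeka, loibnkezam), so the final letter is not what conditions the rule; the last vowel is.
"wofav" has last vowel 'a'. The stems whose last vowel is 'a' (lonkezam → loibnkezam, visaf → viibsaf, binikhaz → biibnikhaz) insert -ib- after the first vowel.
So wofav → woibfav.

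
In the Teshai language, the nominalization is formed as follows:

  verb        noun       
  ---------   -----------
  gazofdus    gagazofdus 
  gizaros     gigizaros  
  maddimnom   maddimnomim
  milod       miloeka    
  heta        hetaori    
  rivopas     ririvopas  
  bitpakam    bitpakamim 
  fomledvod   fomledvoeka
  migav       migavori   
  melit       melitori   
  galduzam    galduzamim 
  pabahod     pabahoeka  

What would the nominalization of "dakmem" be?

dakmemim

"dakmem" ends in -m. The stems ending in -m (galduzam → galduzamim, bitpakam → bitpakamim, maddimnom → maddimnomim) add -im.
The other patterns: stems ending in -d drop the final letter and add -eka; stems ending in -s repeat the first consonant+vowel as a prefix; stems ending in -a, -t or -v add -ori.
So dakmem → dakmemim.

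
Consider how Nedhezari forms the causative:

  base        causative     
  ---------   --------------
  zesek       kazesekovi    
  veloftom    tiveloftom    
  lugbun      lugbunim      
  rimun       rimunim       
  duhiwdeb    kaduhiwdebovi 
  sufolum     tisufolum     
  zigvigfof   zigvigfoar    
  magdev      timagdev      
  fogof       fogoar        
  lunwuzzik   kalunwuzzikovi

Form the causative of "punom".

tipunom

zesek and magdev both have last vowel 'e' yet inflect differently (kazesekovi, timagdev), so the last vowel is not what conditions the rule; the final letter is.
"punom" ends in -m. The stems ending in -m (veloftom → tiveloftom, sufolum → tisufolum) add the prefix ti-.
So punom → tipunom.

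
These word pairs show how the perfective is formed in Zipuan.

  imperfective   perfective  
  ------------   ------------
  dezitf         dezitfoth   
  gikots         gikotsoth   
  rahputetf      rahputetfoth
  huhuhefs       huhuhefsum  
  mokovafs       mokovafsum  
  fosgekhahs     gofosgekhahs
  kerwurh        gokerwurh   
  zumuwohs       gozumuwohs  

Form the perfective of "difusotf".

gikots and huhuhefs both end in -s yet inflect differently (gikotsoth, huhuhefsum), so the final letter is not what conditions the rule; the second-to-last letter is.
"difusotf" has second-to-last letter 't'. The stems whose second-to-last letter is 't' (dezitf → dezitfoth, gikots → gikotsoth, rahputetf → rahputetfoth) add -oth.
The other patterns: stems whose second-to-last letter is 'f' add -um; stems whose second-to-last letter is 'h' or 'r' add the prefix go-.
So difusotf → difusotfoth.

difusotfoth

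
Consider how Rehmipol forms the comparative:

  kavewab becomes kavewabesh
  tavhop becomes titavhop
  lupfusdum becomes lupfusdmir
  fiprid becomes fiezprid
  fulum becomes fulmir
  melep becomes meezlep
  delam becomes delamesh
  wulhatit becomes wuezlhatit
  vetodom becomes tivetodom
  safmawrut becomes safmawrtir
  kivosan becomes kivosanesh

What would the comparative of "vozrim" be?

voezzrim

vetodom and delam both end in -m yet inflect differently (tivetodom, delamesh), so the final letter is not what conditions the rule; the last vowel is.
"vozrim" has last vowel 'i'. The stems whose last vowel is 'i' (fiprid → fiezprid, wulhatit → wuezlhatit) insert -ez- after the first vowel.
So vozrim → voezzrim.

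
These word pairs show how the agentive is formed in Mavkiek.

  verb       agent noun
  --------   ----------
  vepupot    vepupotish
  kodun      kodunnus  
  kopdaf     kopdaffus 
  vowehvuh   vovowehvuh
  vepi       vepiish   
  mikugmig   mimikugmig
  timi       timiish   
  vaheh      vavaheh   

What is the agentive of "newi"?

mikugmig and vepi both have last vowel 'i' yet inflect differently (mimikugmig, vepiish), so the last vowel is not what conditions the rule; the final letter is.
"newi" ends in -i. The stems ending in -i (vepi → vepiish, timi → timiish) add -ish.
The other patterns: stems ending in -g or -h repeat the first consonant+vowel as a prefix; stems ending in -f or -n double the final consonant and add -us.
So newi → newiish.

newiish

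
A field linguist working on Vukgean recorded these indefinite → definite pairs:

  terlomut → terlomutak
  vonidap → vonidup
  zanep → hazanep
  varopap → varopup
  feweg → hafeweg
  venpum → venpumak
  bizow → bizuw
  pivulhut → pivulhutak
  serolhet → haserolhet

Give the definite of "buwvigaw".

buwviguw

terlomut and serolhet both end in -t yet inflect differently (terlomutak, haserolhet), so the final letter is not what conditions the rule; the last vowel is.
"buwvigaw" has last vowel 'a'. The stems whose last vowel is 'a' (vonidap → vonidup, varopap → varopup) change the last vowel to 'u'.
The other patterns: stems whose last vowel is 'u' add -ak; stems whose last vowel is 'e' add the prefix ha-.
So buwvigaw → buwviguw.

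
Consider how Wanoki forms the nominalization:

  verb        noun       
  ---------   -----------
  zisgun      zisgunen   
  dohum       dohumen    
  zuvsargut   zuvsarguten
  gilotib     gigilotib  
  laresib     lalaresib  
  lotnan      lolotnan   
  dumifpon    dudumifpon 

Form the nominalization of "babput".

"babput" has last vowel 'u'. The stems whose last vowel is 'u' (zuvsargut → zuvsarguten, zisgun → zisgunen, dohum → dohumen) add -en.
The other pattern: stems whose last vowel is 'a', 'i' or 'o' repeat the first consonant+vowel as a prefix.
So babput → babputen.

babputen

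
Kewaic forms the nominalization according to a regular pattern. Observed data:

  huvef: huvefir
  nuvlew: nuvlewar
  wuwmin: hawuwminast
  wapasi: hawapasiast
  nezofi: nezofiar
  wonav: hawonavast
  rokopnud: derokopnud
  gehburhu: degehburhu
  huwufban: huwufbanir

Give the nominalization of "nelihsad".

nelihsadar

huwufban and wuwmin both end in -n yet inflect differently (huwufbanir, hawuwminast), so the final letter is not what conditions the rule; the first letter is.
"nelihsad" begins with n-. The stems beginning with n- (nezofi → nezofiar, nuvlew → nuvlewar) add -ar.
So nelihsad → nelihsadar.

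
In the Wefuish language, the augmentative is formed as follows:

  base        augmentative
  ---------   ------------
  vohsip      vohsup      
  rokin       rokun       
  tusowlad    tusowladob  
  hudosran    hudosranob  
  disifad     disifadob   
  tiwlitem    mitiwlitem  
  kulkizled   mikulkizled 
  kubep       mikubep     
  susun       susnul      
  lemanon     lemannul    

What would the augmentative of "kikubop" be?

kikubpul

rokin and hudosran both end in -n yet inflect differently (rokun, hudosranob), so the final letter is not what conditions the rule; the last vowel is.
"kikubop" has last vowel 'o'. The one such stem in the data (lemanon → lemannul) deletes the last vowel and adds -ul (as does susun), so the same rule applies.
The other patterns: stems whose last vowel is 'i' change the last vowel to 'u'; stems whose last vowel is 'a' add -ob; stems whose last vowel is 'e' add the prefix mi-.
So kikubop → kikubpul.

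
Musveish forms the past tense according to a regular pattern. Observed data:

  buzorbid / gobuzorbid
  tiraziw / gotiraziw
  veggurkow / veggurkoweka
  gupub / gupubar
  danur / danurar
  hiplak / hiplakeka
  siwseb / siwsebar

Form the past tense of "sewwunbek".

"sewwunbek" has last vowel 'e'. The one such stem in the data (siwseb → siwsebar) adds -ar, so the same rule applies.
The other patterns: stems whose last vowel is 'i' add the prefix go-; stems whose last vowel is 'a' or 'o' add -eka.
So sewwunbek → sewwunbekar.

sewwunbekar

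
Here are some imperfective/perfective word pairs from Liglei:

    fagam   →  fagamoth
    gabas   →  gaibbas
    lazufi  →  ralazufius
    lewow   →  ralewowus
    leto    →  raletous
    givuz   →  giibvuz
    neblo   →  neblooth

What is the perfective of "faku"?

fakuoth

leto and neblo both end in -o yet inflect differently (raletous, neblooth), so the final letter is not what conditions the rule; the first letter is.
"faku" begins with f-. The one such stem in the data (fagam → fagamoth) adds -oth, so the same rule applies.
The other patterns: stems beginning with g- insert -ib- after the first vowel; stems beginning with l- add ra- … -us around the stem.
So faku → fakuoth.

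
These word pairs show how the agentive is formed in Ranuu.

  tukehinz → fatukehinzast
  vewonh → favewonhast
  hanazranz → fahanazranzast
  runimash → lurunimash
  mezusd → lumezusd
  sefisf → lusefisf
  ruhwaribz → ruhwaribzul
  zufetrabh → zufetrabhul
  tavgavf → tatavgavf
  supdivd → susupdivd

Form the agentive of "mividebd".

mividebdul

vewonh and runimash both end in -h yet inflect differently (favewonhast, lurunimash), so the final letter is not what conditions the rule; the second-to-last letter is.
"mividebd" has second-to-last letter 'b'. The stems whose second-to-last letter is 'b' (ruhwaribz → ruhwaribzul, zufetrabh → zufetrabhul) add -ul.
So mividebd → mividebdul.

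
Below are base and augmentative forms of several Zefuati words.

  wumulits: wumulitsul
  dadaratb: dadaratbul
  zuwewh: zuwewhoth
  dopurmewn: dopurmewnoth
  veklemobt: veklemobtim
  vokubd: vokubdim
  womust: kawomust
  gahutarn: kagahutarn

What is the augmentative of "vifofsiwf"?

vifofsiwfoth

veklemobt and womust both end in -t yet inflect differently (veklemobtim, kawomust), so the final letter is not what conditions the rule; the second-to-last letter is.
"vifofsiwf" has second-to-last letter 'w'. The stems whose second-to-last letter is 'w' (zuwewh → zuwewhoth, dopurmewn → dopurmewnoth) add -oth.
So vifofsiwf → vifofsiwfoth.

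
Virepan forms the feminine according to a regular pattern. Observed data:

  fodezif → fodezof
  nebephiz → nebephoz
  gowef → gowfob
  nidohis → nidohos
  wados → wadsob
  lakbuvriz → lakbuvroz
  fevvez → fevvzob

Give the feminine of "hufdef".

hufdfob

"hufdef" has last vowel 'e'. The stems whose last vowel is 'e' (gowef → gowfob, fevvez → fevvzob) delete the last vowel and add -ob.
So hufdef → hufdfob.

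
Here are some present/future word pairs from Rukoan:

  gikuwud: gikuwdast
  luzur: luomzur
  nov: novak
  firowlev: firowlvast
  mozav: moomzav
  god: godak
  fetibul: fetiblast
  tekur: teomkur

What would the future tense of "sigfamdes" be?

sigfamdsast

nov and mozav both end in -v yet inflect differently (novak, moomzav), so the final letter is not what conditions the rule; the number of vowels is.
"sigfamdes" has 3 vowels. The stems with 3 vowels (fetibul → fetiblast, firowlev → firowlvast, gikuwud → gikuwdast) delete the last vowel and add -ast.
The other patterns: stems with 1 vowel add -ak; stems with 2 vowels insert -om- after the first vowel.
So sigfamdes → sigfamdsast.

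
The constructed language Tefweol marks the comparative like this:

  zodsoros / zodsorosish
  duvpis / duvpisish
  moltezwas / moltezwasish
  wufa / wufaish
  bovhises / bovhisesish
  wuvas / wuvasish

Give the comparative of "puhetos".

puhetosish

Every pair shown (zodsoros → zodsorosish, duvpis → duvpisish, moltezwas → moltezwasish, …) follows the same rule: add -ish.
So puhetos → puhetosish.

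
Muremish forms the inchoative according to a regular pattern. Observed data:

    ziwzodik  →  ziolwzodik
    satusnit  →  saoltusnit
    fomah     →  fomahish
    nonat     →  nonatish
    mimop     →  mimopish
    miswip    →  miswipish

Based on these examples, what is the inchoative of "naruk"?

satusnit and nonat both end in -t yet inflect differently (saoltusnit, nonatish), so the final letter is not what conditions the rule; the number of vowels is.
"naruk" has 2 vowels. The stems with 2 vowels (fomah → fomahish, nonat → nonatish, mimop → mimopish) add -ish.
The other pattern: stems with 3 vowels insert -ol- after the first vowel.
So naruk → narukish.

narukish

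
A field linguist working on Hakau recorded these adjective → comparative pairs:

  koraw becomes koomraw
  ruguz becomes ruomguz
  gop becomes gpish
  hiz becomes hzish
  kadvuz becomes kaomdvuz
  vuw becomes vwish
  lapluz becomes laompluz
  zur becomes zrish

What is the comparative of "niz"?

koraw and vuw both end in -w yet inflect differently (koomraw, vwish), so the final letter is not what conditions the rule; the number of vowels is.
"niz" has 1 vowel. The stems with 1 vowel (vuw → vwish, zur → zrish, hiz → hzish) delete the last vowel and add -ish.
The other pattern: stems with 2 vowels insert -om- after the first vowel.
So niz → nzish.

nzish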